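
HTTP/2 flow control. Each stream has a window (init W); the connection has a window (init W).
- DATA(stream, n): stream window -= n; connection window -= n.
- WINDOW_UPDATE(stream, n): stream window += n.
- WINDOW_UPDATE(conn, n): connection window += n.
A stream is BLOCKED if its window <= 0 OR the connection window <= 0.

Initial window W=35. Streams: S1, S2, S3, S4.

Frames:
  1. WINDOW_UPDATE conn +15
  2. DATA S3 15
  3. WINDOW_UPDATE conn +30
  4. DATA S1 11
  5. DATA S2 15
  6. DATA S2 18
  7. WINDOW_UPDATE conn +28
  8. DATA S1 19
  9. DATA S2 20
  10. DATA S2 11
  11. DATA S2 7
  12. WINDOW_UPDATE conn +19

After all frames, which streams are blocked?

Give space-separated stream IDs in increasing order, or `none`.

Op 1: conn=50 S1=35 S2=35 S3=35 S4=35 blocked=[]
Op 2: conn=35 S1=35 S2=35 S3=20 S4=35 blocked=[]
Op 3: conn=65 S1=35 S2=35 S3=20 S4=35 blocked=[]
Op 4: conn=54 S1=24 S2=35 S3=20 S4=35 blocked=[]
Op 5: conn=39 S1=24 S2=20 S3=20 S4=35 blocked=[]
Op 6: conn=21 S1=24 S2=2 S3=20 S4=35 blocked=[]
Op 7: conn=49 S1=24 S2=2 S3=20 S4=35 blocked=[]
Op 8: conn=30 S1=5 S2=2 S3=20 S4=35 blocked=[]
Op 9: conn=10 S1=5 S2=-18 S3=20 S4=35 blocked=[2]
Op 10: conn=-1 S1=5 S2=-29 S3=20 S4=35 blocked=[1, 2, 3, 4]
Op 11: conn=-8 S1=5 S2=-36 S3=20 S4=35 blocked=[1, 2, 3, 4]
Op 12: conn=11 S1=5 S2=-36 S3=20 S4=35 blocked=[2]

Answer: S2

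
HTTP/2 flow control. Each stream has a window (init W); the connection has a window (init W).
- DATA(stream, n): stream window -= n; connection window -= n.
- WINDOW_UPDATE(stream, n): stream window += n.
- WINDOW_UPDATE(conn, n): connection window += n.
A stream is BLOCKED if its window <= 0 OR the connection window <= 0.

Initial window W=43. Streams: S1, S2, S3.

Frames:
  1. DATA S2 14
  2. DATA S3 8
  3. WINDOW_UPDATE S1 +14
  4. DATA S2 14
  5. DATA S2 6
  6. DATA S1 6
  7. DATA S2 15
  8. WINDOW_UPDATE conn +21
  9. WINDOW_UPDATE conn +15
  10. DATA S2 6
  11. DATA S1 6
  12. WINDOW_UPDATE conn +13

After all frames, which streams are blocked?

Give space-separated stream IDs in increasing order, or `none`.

Op 1: conn=29 S1=43 S2=29 S3=43 blocked=[]
Op 2: conn=21 S1=43 S2=29 S3=35 blocked=[]
Op 3: conn=21 S1=57 S2=29 S3=35 blocked=[]
Op 4: conn=7 S1=57 S2=15 S3=35 blocked=[]
Op 5: conn=1 S1=57 S2=9 S3=35 blocked=[]
Op 6: conn=-5 S1=51 S2=9 S3=35 blocked=[1, 2, 3]
Op 7: conn=-20 S1=51 S2=-6 S3=35 blocked=[1, 2, 3]
Op 8: conn=1 S1=51 S2=-6 S3=35 blocked=[2]
Op 9: conn=16 S1=51 S2=-6 S3=35 blocked=[2]
Op 10: conn=10 S1=51 S2=-12 S3=35 blocked=[2]
Op 11: conn=4 S1=45 S2=-12 S3=35 blocked=[2]
Op 12: conn=17 S1=45 S2=-12 S3=35 blocked=[2]

Answer: S2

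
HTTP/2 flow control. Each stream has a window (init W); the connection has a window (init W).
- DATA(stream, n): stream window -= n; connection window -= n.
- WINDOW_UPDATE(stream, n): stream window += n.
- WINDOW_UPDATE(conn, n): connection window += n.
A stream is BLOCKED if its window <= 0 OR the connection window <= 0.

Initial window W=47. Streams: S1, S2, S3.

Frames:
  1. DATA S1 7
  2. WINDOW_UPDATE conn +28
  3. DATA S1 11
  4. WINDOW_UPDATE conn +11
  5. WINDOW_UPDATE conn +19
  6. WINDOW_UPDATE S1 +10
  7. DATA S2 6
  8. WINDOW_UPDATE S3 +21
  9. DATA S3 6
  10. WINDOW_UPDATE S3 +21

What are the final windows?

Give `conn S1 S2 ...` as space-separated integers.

Op 1: conn=40 S1=40 S2=47 S3=47 blocked=[]
Op 2: conn=68 S1=40 S2=47 S3=47 blocked=[]
Op 3: conn=57 S1=29 S2=47 S3=47 blocked=[]
Op 4: conn=68 S1=29 S2=47 S3=47 blocked=[]
Op 5: conn=87 S1=29 S2=47 S3=47 blocked=[]
Op 6: conn=87 S1=39 S2=47 S3=47 blocked=[]
Op 7: conn=81 S1=39 S2=41 S3=47 blocked=[]
Op 8: conn=81 S1=39 S2=41 S3=68 blocked=[]
Op 9: conn=75 S1=39 S2=41 S3=62 blocked=[]
Op 10: conn=75 S1=39 S2=41 S3=83 blocked=[]

Answer: 75 39 41 83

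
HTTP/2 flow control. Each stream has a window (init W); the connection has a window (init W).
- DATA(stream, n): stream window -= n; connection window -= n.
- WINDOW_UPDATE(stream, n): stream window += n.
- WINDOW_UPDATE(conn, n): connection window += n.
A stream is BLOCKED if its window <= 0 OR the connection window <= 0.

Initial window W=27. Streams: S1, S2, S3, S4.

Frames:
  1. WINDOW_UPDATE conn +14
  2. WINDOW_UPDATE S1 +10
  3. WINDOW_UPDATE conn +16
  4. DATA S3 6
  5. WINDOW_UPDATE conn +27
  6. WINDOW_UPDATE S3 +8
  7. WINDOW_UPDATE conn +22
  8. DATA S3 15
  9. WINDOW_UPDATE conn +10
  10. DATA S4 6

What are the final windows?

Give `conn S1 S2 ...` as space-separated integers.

Answer: 89 37 27 14 21

Derivation:
Op 1: conn=41 S1=27 S2=27 S3=27 S4=27 blocked=[]
Op 2: conn=41 S1=37 S2=27 S3=27 S4=27 blocked=[]
Op 3: conn=57 S1=37 S2=27 S3=27 S4=27 blocked=[]
Op 4: conn=51 S1=37 S2=27 S3=21 S4=27 blocked=[]
Op 5: conn=78 S1=37 S2=27 S3=21 S4=27 blocked=[]
Op 6: conn=78 S1=37 S2=27 S3=29 S4=27 blocked=[]
Op 7: conn=100 S1=37 S2=27 S3=29 S4=27 blocked=[]
Op 8: conn=85 S1=37 S2=27 S3=14 S4=27 blocked=[]
Op 9: conn=95 S1=37 S2=27 S3=14 S4=27 blocked=[]
Op 10: conn=89 S1=37 S2=27 S3=14 S4=21 blocked=[]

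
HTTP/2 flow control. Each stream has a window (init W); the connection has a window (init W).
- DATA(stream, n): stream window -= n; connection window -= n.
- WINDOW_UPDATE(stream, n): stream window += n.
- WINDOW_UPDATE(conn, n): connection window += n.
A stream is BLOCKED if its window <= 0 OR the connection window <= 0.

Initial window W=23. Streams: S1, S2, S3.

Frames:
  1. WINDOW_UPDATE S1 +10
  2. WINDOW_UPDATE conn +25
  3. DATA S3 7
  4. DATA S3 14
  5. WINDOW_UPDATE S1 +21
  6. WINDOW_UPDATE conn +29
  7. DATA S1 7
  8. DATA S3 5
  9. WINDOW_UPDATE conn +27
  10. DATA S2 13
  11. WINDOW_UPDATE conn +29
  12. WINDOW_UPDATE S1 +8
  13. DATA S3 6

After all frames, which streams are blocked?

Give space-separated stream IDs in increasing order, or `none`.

Op 1: conn=23 S1=33 S2=23 S3=23 blocked=[]
Op 2: conn=48 S1=33 S2=23 S3=23 blocked=[]
Op 3: conn=41 S1=33 S2=23 S3=16 blocked=[]
Op 4: conn=27 S1=33 S2=23 S3=2 blocked=[]
Op 5: conn=27 S1=54 S2=23 S3=2 blocked=[]
Op 6: conn=56 S1=54 S2=23 S3=2 blocked=[]
Op 7: conn=49 S1=47 S2=23 S3=2 blocked=[]
Op 8: conn=44 S1=47 S2=23 S3=-3 blocked=[3]
Op 9: conn=71 S1=47 S2=23 S3=-3 blocked=[3]
Op 10: conn=58 S1=47 S2=10 S3=-3 blocked=[3]
Op 11: conn=87 S1=47 S2=10 S3=-3 blocked=[3]
Op 12: conn=87 S1=55 S2=10 S3=-3 blocked=[3]
Op 13: conn=81 S1=55 S2=10 S3=-9 blocked=[3]

Answer: S3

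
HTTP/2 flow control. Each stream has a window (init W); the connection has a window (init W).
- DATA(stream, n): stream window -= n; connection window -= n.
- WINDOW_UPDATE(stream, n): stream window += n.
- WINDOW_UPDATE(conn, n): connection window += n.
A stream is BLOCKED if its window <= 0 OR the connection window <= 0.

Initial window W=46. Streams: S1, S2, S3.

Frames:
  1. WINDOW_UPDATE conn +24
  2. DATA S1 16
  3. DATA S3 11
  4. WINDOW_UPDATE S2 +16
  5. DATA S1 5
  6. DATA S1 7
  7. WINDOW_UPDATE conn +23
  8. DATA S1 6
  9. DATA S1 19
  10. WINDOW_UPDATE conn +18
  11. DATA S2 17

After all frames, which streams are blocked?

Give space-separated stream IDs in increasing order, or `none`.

Answer: S1

Derivation:
Op 1: conn=70 S1=46 S2=46 S3=46 blocked=[]
Op 2: conn=54 S1=30 S2=46 S3=46 blocked=[]
Op 3: conn=43 S1=30 S2=46 S3=35 blocked=[]
Op 4: conn=43 S1=30 S2=62 S3=35 blocked=[]
Op 5: conn=38 S1=25 S2=62 S3=35 blocked=[]
Op 6: conn=31 S1=18 S2=62 S3=35 blocked=[]
Op 7: conn=54 S1=18 S2=62 S3=35 blocked=[]
Op 8: conn=48 S1=12 S2=62 S3=35 blocked=[]
Op 9: conn=29 S1=-7 S2=62 S3=35 blocked=[1]
Op 10: conn=47 S1=-7 S2=62 S3=35 blocked=[1]
Op 11: conn=30 S1=-7 S2=45 S3=35 blocked=[1]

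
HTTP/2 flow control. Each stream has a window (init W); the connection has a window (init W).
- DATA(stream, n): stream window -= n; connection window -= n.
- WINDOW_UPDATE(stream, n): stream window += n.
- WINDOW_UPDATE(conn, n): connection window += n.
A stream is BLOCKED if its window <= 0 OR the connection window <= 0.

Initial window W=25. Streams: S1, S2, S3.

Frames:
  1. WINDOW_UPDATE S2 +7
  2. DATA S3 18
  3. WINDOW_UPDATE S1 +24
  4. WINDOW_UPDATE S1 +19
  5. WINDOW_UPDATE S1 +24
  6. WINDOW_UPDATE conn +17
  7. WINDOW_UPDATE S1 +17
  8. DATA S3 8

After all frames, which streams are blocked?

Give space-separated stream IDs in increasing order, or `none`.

Op 1: conn=25 S1=25 S2=32 S3=25 blocked=[]
Op 2: conn=7 S1=25 S2=32 S3=7 blocked=[]
Op 3: conn=7 S1=49 S2=32 S3=7 blocked=[]
Op 4: conn=7 S1=68 S2=32 S3=7 blocked=[]
Op 5: conn=7 S1=92 S2=32 S3=7 blocked=[]
Op 6: conn=24 S1=92 S2=32 S3=7 blocked=[]
Op 7: conn=24 S1=109 S2=32 S3=7 blocked=[]
Op 8: conn=16 S1=109 S2=32 S3=-1 blocked=[3]

Answer: S3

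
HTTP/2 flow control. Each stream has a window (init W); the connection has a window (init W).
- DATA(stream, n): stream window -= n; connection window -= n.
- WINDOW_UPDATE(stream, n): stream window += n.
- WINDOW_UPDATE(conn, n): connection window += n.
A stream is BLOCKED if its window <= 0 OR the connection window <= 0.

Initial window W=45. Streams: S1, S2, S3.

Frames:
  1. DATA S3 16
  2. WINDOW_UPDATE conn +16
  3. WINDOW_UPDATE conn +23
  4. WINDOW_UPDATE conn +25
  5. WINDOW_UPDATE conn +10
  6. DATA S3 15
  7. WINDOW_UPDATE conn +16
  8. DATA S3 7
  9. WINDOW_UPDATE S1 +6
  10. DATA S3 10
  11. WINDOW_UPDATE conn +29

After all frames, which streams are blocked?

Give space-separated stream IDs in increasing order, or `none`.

Op 1: conn=29 S1=45 S2=45 S3=29 blocked=[]
Op 2: conn=45 S1=45 S2=45 S3=29 blocked=[]
Op 3: conn=68 S1=45 S2=45 S3=29 blocked=[]
Op 4: conn=93 S1=45 S2=45 S3=29 blocked=[]
Op 5: conn=103 S1=45 S2=45 S3=29 blocked=[]
Op 6: conn=88 S1=45 S2=45 S3=14 blocked=[]
Op 7: conn=104 S1=45 S2=45 S3=14 blocked=[]
Op 8: conn=97 S1=45 S2=45 S3=7 blocked=[]
Op 9: conn=97 S1=51 S2=45 S3=7 blocked=[]
Op 10: conn=87 S1=51 S2=45 S3=-3 blocked=[3]
Op 11: conn=116 S1=51 S2=45 S3=-3 blocked=[3]

Answer: S3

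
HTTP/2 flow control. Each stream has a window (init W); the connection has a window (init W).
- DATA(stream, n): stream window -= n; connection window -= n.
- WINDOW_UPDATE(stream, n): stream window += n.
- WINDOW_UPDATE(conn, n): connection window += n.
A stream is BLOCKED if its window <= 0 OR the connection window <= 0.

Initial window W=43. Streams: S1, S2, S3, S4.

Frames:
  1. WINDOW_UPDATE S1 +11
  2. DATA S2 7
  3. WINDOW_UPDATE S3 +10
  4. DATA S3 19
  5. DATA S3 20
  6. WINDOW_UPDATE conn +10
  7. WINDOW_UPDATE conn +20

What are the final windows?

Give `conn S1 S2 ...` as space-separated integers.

Op 1: conn=43 S1=54 S2=43 S3=43 S4=43 blocked=[]
Op 2: conn=36 S1=54 S2=36 S3=43 S4=43 blocked=[]
Op 3: conn=36 S1=54 S2=36 S3=53 S4=43 blocked=[]
Op 4: conn=17 S1=54 S2=36 S3=34 S4=43 blocked=[]
Op 5: conn=-3 S1=54 S2=36 S3=14 S4=43 blocked=[1, 2, 3, 4]
Op 6: conn=7 S1=54 S2=36 S3=14 S4=43 blocked=[]
Op 7: conn=27 S1=54 S2=36 S3=14 S4=43 blocked=[]

Answer: 27 54 36 14 43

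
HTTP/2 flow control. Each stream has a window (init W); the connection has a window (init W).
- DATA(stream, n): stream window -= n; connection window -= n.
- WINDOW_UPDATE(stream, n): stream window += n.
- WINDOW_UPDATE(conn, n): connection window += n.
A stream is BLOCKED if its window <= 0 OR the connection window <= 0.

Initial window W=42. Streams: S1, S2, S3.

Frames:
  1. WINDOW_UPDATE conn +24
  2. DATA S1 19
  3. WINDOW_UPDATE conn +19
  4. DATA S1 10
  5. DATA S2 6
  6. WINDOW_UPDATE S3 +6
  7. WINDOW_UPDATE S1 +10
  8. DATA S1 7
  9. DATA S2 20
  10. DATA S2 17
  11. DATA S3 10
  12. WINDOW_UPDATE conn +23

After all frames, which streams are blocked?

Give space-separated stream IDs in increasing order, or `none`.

Op 1: conn=66 S1=42 S2=42 S3=42 blocked=[]
Op 2: conn=47 S1=23 S2=42 S3=42 blocked=[]
Op 3: conn=66 S1=23 S2=42 S3=42 blocked=[]
Op 4: conn=56 S1=13 S2=42 S3=42 blocked=[]
Op 5: conn=50 S1=13 S2=36 S3=42 blocked=[]
Op 6: conn=50 S1=13 S2=36 S3=48 blocked=[]
Op 7: conn=50 S1=23 S2=36 S3=48 blocked=[]
Op 8: conn=43 S1=16 S2=36 S3=48 blocked=[]
Op 9: conn=23 S1=16 S2=16 S3=48 blocked=[]
Op 10: conn=6 S1=16 S2=-1 S3=48 blocked=[2]
Op 11: conn=-4 S1=16 S2=-1 S3=38 blocked=[1, 2, 3]
Op 12: conn=19 S1=16 S2=-1 S3=38 blocked=[2]

Answer: S2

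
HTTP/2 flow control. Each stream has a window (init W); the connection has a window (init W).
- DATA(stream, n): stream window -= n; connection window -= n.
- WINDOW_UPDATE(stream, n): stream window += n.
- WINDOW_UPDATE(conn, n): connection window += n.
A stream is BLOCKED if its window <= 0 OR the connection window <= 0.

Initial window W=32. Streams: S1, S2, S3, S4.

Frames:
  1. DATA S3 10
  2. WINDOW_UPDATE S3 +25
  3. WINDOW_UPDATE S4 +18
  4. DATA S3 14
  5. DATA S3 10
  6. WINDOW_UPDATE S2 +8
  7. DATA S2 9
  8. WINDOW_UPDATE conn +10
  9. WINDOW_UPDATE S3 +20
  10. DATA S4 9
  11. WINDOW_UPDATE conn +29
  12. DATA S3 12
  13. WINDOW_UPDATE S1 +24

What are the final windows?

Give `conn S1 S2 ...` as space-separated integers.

Answer: 7 56 31 31 41

Derivation:
Op 1: conn=22 S1=32 S2=32 S3=22 S4=32 blocked=[]
Op 2: conn=22 S1=32 S2=32 S3=47 S4=32 blocked=[]
Op 3: conn=22 S1=32 S2=32 S3=47 S4=50 blocked=[]
Op 4: conn=8 S1=32 S2=32 S3=33 S4=50 blocked=[]
Op 5: conn=-2 S1=32 S2=32 S3=23 S4=50 blocked=[1, 2, 3, 4]
Op 6: conn=-2 S1=32 S2=40 S3=23 S4=50 blocked=[1, 2, 3, 4]
Op 7: conn=-11 S1=32 S2=31 S3=23 S4=50 blocked=[1, 2, 3, 4]
Op 8: conn=-1 S1=32 S2=31 S3=23 S4=50 blocked=[1, 2, 3, 4]
Op 9: conn=-1 S1=32 S2=31 S3=43 S4=50 blocked=[1, 2, 3, 4]
Op 10: conn=-10 S1=32 S2=31 S3=43 S4=41 blocked=[1, 2, 3, 4]
Op 11: conn=19 S1=32 S2=31 S3=43 S4=41 blocked=[]
Op 12: conn=7 S1=32 S2=31 S3=31 S4=41 blocked=[]
Op 13: conn=7 S1=56 S2=31 S3=31 S4=41 blocked=[]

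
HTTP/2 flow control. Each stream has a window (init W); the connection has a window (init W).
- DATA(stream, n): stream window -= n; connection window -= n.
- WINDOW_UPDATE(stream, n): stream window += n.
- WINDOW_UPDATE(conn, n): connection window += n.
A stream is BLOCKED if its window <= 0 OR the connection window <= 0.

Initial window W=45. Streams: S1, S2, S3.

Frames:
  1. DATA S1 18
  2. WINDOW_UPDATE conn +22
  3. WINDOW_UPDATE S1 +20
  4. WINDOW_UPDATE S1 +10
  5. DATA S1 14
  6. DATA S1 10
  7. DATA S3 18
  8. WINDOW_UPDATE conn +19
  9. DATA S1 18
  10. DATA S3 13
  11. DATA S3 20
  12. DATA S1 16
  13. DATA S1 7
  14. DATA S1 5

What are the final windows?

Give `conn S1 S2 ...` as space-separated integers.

Answer: -53 -13 45 -6

Derivation:
Op 1: conn=27 S1=27 S2=45 S3=45 blocked=[]
Op 2: conn=49 S1=27 S2=45 S3=45 blocked=[]
Op 3: conn=49 S1=47 S2=45 S3=45 blocked=[]
Op 4: conn=49 S1=57 S2=45 S3=45 blocked=[]
Op 5: conn=35 S1=43 S2=45 S3=45 blocked=[]
Op 6: conn=25 S1=33 S2=45 S3=45 blocked=[]
Op 7: conn=7 S1=33 S2=45 S3=27 blocked=[]
Op 8: conn=26 S1=33 S2=45 S3=27 blocked=[]
Op 9: conn=8 S1=15 S2=45 S3=27 blocked=[]
Op 10: conn=-5 S1=15 S2=45 S3=14 blocked=[1, 2, 3]
Op 11: conn=-25 S1=15 S2=45 S3=-6 blocked=[1, 2, 3]
Op 12: conn=-41 S1=-1 S2=45 S3=-6 blocked=[1, 2, 3]
Op 13: conn=-48 S1=-8 S2=45 S3=-6 blocked=[1, 2, 3]
Op 14: conn=-53 S1=-13 S2=45 S3=-6 blocked=[1, 2, 3]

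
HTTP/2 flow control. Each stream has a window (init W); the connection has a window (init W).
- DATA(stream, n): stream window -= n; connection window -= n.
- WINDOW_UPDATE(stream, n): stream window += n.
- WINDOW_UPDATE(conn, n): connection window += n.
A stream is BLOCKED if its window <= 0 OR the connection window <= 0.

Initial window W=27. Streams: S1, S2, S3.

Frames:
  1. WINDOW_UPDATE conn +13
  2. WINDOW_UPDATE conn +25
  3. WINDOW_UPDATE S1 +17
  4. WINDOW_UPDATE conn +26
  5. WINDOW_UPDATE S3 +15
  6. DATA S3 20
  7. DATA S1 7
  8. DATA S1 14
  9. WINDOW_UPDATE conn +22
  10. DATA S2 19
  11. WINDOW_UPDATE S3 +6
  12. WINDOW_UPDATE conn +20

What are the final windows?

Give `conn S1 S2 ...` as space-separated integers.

Op 1: conn=40 S1=27 S2=27 S3=27 blocked=[]
Op 2: conn=65 S1=27 S2=27 S3=27 blocked=[]
Op 3: conn=65 S1=44 S2=27 S3=27 blocked=[]
Op 4: conn=91 S1=44 S2=27 S3=27 blocked=[]
Op 5: conn=91 S1=44 S2=27 S3=42 blocked=[]
Op 6: conn=71 S1=44 S2=27 S3=22 blocked=[]
Op 7: conn=64 S1=37 S2=27 S3=22 blocked=[]
Op 8: conn=50 S1=23 S2=27 S3=22 blocked=[]
Op 9: conn=72 S1=23 S2=27 S3=22 blocked=[]
Op 10: conn=53 S1=23 S2=8 S3=22 blocked=[]
Op 11: conn=53 S1=23 S2=8 S3=28 blocked=[]
Op 12: conn=73 S1=23 S2=8 S3=28 blocked=[]

Answer: 73 23 8 28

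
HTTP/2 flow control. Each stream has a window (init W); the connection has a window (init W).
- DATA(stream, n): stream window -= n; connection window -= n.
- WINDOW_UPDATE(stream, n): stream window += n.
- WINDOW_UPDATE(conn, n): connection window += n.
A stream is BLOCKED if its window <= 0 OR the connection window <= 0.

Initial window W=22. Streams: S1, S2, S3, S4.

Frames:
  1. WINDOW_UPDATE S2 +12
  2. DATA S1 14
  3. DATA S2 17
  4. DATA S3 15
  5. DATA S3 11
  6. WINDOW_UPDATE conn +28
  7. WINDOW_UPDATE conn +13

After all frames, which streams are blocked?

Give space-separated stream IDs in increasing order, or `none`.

Op 1: conn=22 S1=22 S2=34 S3=22 S4=22 blocked=[]
Op 2: conn=8 S1=8 S2=34 S3=22 S4=22 blocked=[]
Op 3: conn=-9 S1=8 S2=17 S3=22 S4=22 blocked=[1, 2, 3, 4]
Op 4: conn=-24 S1=8 S2=17 S3=7 S4=22 blocked=[1, 2, 3, 4]
Op 5: conn=-35 S1=8 S2=17 S3=-4 S4=22 blocked=[1, 2, 3, 4]
Op 6: conn=-7 S1=8 S2=17 S3=-4 S4=22 blocked=[1, 2, 3, 4]
Op 7: conn=6 S1=8 S2=17 S3=-4 S4=22 blocked=[3]

Answer: S3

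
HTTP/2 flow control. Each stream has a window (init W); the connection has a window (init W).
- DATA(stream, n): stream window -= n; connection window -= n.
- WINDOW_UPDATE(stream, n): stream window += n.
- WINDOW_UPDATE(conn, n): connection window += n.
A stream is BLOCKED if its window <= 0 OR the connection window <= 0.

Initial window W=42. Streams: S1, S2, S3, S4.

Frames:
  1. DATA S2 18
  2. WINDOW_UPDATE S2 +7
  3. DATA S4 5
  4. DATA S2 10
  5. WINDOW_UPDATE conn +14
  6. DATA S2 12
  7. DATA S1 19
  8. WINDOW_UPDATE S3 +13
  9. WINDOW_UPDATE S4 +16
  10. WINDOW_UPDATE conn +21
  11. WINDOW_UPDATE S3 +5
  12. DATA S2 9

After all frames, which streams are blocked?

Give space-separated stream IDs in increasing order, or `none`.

Op 1: conn=24 S1=42 S2=24 S3=42 S4=42 blocked=[]
Op 2: conn=24 S1=42 S2=31 S3=42 S4=42 blocked=[]
Op 3: conn=19 S1=42 S2=31 S3=42 S4=37 blocked=[]
Op 4: conn=9 S1=42 S2=21 S3=42 S4=37 blocked=[]
Op 5: conn=23 S1=42 S2=21 S3=42 S4=37 blocked=[]
Op 6: conn=11 S1=42 S2=9 S3=42 S4=37 blocked=[]
Op 7: conn=-8 S1=23 S2=9 S3=42 S4=37 blocked=[1, 2, 3, 4]
Op 8: conn=-8 S1=23 S2=9 S3=55 S4=37 blocked=[1, 2, 3, 4]
Op 9: conn=-8 S1=23 S2=9 S3=55 S4=53 blocked=[1, 2, 3, 4]
Op 10: conn=13 S1=23 S2=9 S3=55 S4=53 blocked=[]
Op 11: conn=13 S1=23 S2=9 S3=60 S4=53 blocked=[]
Op 12: conn=4 S1=23 S2=0 S3=60 S4=53 blocked=[2]

Answer: S2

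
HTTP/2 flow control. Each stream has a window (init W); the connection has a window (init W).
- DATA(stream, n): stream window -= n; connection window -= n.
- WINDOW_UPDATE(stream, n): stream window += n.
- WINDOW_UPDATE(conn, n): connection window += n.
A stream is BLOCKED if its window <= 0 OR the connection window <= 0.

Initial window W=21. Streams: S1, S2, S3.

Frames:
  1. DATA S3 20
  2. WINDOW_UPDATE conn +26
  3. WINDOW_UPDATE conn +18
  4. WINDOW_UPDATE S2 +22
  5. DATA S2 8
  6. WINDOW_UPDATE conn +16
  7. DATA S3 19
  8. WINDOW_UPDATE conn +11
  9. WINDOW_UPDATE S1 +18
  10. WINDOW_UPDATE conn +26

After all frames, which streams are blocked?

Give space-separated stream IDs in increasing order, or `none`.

Op 1: conn=1 S1=21 S2=21 S3=1 blocked=[]
Op 2: conn=27 S1=21 S2=21 S3=1 blocked=[]
Op 3: conn=45 S1=21 S2=21 S3=1 blocked=[]
Op 4: conn=45 S1=21 S2=43 S3=1 blocked=[]
Op 5: conn=37 S1=21 S2=35 S3=1 blocked=[]
Op 6: conn=53 S1=21 S2=35 S3=1 blocked=[]
Op 7: conn=34 S1=21 S2=35 S3=-18 blocked=[3]
Op 8: conn=45 S1=21 S2=35 S3=-18 blocked=[3]
Op 9: conn=45 S1=39 S2=35 S3=-18 blocked=[3]
Op 10: conn=71 S1=39 S2=35 S3=-18 blocked=[3]

Answer: S3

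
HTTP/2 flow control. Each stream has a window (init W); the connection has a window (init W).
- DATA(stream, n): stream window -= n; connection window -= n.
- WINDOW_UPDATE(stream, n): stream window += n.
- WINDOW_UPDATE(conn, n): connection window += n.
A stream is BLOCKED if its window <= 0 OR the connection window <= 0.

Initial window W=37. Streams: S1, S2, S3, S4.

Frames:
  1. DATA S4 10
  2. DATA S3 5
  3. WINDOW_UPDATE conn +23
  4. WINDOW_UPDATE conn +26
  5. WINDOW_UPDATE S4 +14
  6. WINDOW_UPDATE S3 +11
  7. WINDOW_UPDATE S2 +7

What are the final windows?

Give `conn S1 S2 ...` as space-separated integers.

Answer: 71 37 44 43 41

Derivation:
Op 1: conn=27 S1=37 S2=37 S3=37 S4=27 blocked=[]
Op 2: conn=22 S1=37 S2=37 S3=32 S4=27 blocked=[]
Op 3: conn=45 S1=37 S2=37 S3=32 S4=27 blocked=[]
Op 4: conn=71 S1=37 S2=37 S3=32 S4=27 blocked=[]
Op 5: conn=71 S1=37 S2=37 S3=32 S4=41 blocked=[]
Op 6: conn=71 S1=37 S2=37 S3=43 S4=41 blocked=[]
Op 7: conn=71 S1=37 S2=44 S3=43 S4=41 blocked=[]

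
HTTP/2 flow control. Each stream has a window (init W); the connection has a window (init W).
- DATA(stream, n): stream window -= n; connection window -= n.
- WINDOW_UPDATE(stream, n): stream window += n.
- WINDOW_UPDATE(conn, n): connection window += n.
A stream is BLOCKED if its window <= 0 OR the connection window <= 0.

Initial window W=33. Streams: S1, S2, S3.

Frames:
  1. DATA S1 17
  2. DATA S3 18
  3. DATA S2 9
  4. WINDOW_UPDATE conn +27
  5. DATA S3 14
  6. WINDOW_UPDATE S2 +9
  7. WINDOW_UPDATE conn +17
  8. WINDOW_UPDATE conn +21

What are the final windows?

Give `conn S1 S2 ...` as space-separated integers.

Op 1: conn=16 S1=16 S2=33 S3=33 blocked=[]
Op 2: conn=-2 S1=16 S2=33 S3=15 blocked=[1, 2, 3]
Op 3: conn=-11 S1=16 S2=24 S3=15 blocked=[1, 2, 3]
Op 4: conn=16 S1=16 S2=24 S3=15 blocked=[]
Op 5: conn=2 S1=16 S2=24 S3=1 blocked=[]
Op 6: conn=2 S1=16 S2=33 S3=1 blocked=[]
Op 7: conn=19 S1=16 S2=33 S3=1 blocked=[]
Op 8: conn=40 S1=16 S2=33 S3=1 blocked=[]

Answer: 40 16 33 1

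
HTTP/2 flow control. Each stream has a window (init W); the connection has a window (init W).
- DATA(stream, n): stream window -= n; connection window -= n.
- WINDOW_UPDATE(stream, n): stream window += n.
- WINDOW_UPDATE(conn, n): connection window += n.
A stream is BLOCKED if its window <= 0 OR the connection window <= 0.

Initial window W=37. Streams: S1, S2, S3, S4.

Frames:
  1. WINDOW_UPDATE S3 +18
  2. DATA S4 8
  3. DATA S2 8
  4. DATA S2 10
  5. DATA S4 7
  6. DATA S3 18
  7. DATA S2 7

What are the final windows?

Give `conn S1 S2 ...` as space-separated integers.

Op 1: conn=37 S1=37 S2=37 S3=55 S4=37 blocked=[]
Op 2: conn=29 S1=37 S2=37 S3=55 S4=29 blocked=[]
Op 3: conn=21 S1=37 S2=29 S3=55 S4=29 blocked=[]
Op 4: conn=11 S1=37 S2=19 S3=55 S4=29 blocked=[]
Op 5: conn=4 S1=37 S2=19 S3=55 S4=22 blocked=[]
Op 6: conn=-14 S1=37 S2=19 S3=37 S4=22 blocked=[1, 2, 3, 4]
Op 7: conn=-21 S1=37 S2=12 S3=37 S4=22 blocked=[1, 2, 3, 4]

Answer: -21 37 12 37 22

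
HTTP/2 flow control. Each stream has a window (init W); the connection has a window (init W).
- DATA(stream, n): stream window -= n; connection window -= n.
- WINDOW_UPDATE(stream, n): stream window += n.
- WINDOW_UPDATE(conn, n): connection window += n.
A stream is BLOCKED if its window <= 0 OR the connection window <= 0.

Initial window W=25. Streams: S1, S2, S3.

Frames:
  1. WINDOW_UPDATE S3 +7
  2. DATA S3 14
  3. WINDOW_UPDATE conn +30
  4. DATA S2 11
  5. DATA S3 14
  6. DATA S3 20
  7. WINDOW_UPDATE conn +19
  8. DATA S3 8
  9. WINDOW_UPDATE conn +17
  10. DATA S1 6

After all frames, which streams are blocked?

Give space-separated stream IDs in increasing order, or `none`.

Op 1: conn=25 S1=25 S2=25 S3=32 blocked=[]
Op 2: conn=11 S1=25 S2=25 S3=18 blocked=[]
Op 3: conn=41 S1=25 S2=25 S3=18 blocked=[]
Op 4: conn=30 S1=25 S2=14 S3=18 blocked=[]
Op 5: conn=16 S1=25 S2=14 S3=4 blocked=[]
Op 6: conn=-4 S1=25 S2=14 S3=-16 blocked=[1, 2, 3]
Op 7: conn=15 S1=25 S2=14 S3=-16 blocked=[3]
Op 8: conn=7 S1=25 S2=14 S3=-24 blocked=[3]
Op 9: conn=24 S1=25 S2=14 S3=-24 blocked=[3]
Op 10: conn=18 S1=19 S2=14 S3=-24 blocked=[3]

Answer: S3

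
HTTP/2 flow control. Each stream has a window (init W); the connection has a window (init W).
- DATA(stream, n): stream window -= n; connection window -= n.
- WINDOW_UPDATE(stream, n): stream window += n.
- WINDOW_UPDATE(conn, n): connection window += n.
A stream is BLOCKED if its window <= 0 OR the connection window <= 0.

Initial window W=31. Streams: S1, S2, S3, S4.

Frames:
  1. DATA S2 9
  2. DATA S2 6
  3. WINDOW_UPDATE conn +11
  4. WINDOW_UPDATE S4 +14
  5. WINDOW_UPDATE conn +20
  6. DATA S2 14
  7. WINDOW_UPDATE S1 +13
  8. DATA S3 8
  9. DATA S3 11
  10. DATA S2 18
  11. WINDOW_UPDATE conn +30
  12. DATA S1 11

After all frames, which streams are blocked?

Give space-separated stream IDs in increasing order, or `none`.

Answer: S2

Derivation:
Op 1: conn=22 S1=31 S2=22 S3=31 S4=31 blocked=[]
Op 2: conn=16 S1=31 S2=16 S3=31 S4=31 blocked=[]
Op 3: conn=27 S1=31 S2=16 S3=31 S4=31 blocked=[]
Op 4: conn=27 S1=31 S2=16 S3=31 S4=45 blocked=[]
Op 5: conn=47 S1=31 S2=16 S3=31 S4=45 blocked=[]
Op 6: conn=33 S1=31 S2=2 S3=31 S4=45 blocked=[]
Op 7: conn=33 S1=44 S2=2 S3=31 S4=45 blocked=[]
Op 8: conn=25 S1=44 S2=2 S3=23 S4=45 blocked=[]
Op 9: conn=14 S1=44 S2=2 S3=12 S4=45 blocked=[]
Op 10: conn=-4 S1=44 S2=-16 S3=12 S4=45 blocked=[1, 2, 3, 4]
Op 11: conn=26 S1=44 S2=-16 S3=12 S4=45 blocked=[2]
Op 12: conn=15 S1=33 S2=-16 S3=12 S4=45 blocked=[2]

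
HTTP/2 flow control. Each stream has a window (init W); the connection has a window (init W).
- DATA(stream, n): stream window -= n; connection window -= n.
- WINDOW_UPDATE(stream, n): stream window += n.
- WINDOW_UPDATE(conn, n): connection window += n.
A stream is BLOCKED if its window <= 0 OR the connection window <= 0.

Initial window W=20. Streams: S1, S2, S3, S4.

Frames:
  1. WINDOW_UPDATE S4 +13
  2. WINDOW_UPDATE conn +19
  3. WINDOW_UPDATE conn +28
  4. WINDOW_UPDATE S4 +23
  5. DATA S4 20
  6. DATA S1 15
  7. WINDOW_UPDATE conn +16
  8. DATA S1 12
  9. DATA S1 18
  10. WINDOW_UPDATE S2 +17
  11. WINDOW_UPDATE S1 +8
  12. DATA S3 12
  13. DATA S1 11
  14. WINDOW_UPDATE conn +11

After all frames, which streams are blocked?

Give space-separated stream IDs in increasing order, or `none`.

Answer: S1

Derivation:
Op 1: conn=20 S1=20 S2=20 S3=20 S4=33 blocked=[]
Op 2: conn=39 S1=20 S2=20 S3=20 S4=33 blocked=[]
Op 3: conn=67 S1=20 S2=20 S3=20 S4=33 blocked=[]
Op 4: conn=67 S1=20 S2=20 S3=20 S4=56 blocked=[]
Op 5: conn=47 S1=20 S2=20 S3=20 S4=36 blocked=[]
Op 6: conn=32 S1=5 S2=20 S3=20 S4=36 blocked=[]
Op 7: conn=48 S1=5 S2=20 S3=20 S4=36 blocked=[]
Op 8: conn=36 S1=-7 S2=20 S3=20 S4=36 blocked=[1]
Op 9: conn=18 S1=-25 S2=20 S3=20 S4=36 blocked=[1]
Op 10: conn=18 S1=-25 S2=37 S3=20 S4=36 blocked=[1]
Op 11: conn=18 S1=-17 S2=37 S3=20 S4=36 blocked=[1]
Op 12: conn=6 S1=-17 S2=37 S3=8 S4=36 blocked=[1]
Op 13: conn=-5 S1=-28 S2=37 S3=8 S4=36 blocked=[1, 2, 3, 4]
Op 14: conn=6 S1=-28 S2=37 S3=8 S4=36 blocked=[1]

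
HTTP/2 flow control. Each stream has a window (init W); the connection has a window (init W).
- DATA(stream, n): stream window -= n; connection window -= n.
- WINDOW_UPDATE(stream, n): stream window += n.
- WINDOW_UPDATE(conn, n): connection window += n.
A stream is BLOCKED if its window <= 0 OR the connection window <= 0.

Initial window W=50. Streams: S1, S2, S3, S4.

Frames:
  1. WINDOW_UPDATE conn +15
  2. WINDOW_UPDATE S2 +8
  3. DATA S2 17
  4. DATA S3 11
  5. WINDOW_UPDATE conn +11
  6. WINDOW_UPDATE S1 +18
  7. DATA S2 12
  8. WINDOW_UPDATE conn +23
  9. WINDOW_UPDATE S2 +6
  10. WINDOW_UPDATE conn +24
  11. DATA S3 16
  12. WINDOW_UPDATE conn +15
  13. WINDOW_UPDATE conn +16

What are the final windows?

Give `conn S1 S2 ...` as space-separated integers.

Answer: 98 68 35 23 50

Derivation:
Op 1: conn=65 S1=50 S2=50 S3=50 S4=50 blocked=[]
Op 2: conn=65 S1=50 S2=58 S3=50 S4=50 blocked=[]
Op 3: conn=48 S1=50 S2=41 S3=50 S4=50 blocked=[]
Op 4: conn=37 S1=50 S2=41 S3=39 S4=50 blocked=[]
Op 5: conn=48 S1=50 S2=41 S3=39 S4=50 blocked=[]
Op 6: conn=48 S1=68 S2=41 S3=39 S4=50 blocked=[]
Op 7: conn=36 S1=68 S2=29 S3=39 S4=50 blocked=[]
Op 8: conn=59 S1=68 S2=29 S3=39 S4=50 blocked=[]
Op 9: conn=59 S1=68 S2=35 S3=39 S4=50 blocked=[]
Op 10: conn=83 S1=68 S2=35 S3=39 S4=50 blocked=[]
Op 11: conn=67 S1=68 S2=35 S3=23 S4=50 blocked=[]
Op 12: conn=82 S1=68 S2=35 S3=23 S4=50 blocked=[]
Op 13: conn=98 S1=68 S2=35 S3=23 S4=50 blocked=[]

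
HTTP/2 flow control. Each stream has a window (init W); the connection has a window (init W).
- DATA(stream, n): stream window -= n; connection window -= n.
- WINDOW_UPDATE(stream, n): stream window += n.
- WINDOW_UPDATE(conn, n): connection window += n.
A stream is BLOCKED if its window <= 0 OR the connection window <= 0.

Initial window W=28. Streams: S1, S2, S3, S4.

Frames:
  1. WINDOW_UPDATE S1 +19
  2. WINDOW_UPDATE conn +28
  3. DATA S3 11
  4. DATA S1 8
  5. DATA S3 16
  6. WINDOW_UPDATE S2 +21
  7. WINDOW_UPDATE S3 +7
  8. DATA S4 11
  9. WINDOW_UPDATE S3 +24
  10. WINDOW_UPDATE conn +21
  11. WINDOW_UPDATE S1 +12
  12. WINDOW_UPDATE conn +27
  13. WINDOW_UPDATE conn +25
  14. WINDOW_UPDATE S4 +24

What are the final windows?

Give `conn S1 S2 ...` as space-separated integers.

Answer: 83 51 49 32 41

Derivation:
Op 1: conn=28 S1=47 S2=28 S3=28 S4=28 blocked=[]
Op 2: conn=56 S1=47 S2=28 S3=28 S4=28 blocked=[]
Op 3: conn=45 S1=47 S2=28 S3=17 S4=28 blocked=[]
Op 4: conn=37 S1=39 S2=28 S3=17 S4=28 blocked=[]
Op 5: conn=21 S1=39 S2=28 S3=1 S4=28 blocked=[]
Op 6: conn=21 S1=39 S2=49 S3=1 S4=28 blocked=[]
Op 7: conn=21 S1=39 S2=49 S3=8 S4=28 blocked=[]
Op 8: conn=10 S1=39 S2=49 S3=8 S4=17 blocked=[]
Op 9: conn=10 S1=39 S2=49 S3=32 S4=17 blocked=[]
Op 10: conn=31 S1=39 S2=49 S3=32 S4=17 blocked=[]
Op 11: conn=31 S1=51 S2=49 S3=32 S4=17 blocked=[]
Op 12: conn=58 S1=51 S2=49 S3=32 S4=17 blocked=[]
Op 13: conn=83 S1=51 S2=49 S3=32 S4=17 blocked=[]
Op 14: conn=83 S1=51 S2=49 S3=32 S4=41 blocked=[]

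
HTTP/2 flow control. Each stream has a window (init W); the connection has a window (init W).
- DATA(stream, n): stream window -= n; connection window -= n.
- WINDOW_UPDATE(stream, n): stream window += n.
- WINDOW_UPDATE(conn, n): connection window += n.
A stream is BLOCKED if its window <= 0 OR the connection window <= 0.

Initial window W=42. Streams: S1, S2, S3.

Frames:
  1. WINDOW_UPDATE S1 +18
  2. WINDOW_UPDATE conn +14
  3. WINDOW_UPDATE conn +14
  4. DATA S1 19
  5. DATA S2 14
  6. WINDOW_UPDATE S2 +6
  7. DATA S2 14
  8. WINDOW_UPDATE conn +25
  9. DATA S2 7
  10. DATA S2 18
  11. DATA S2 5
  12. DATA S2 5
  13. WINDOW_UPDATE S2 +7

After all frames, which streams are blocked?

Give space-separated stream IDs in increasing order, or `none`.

Op 1: conn=42 S1=60 S2=42 S3=42 blocked=[]
Op 2: conn=56 S1=60 S2=42 S3=42 blocked=[]
Op 3: conn=70 S1=60 S2=42 S3=42 blocked=[]
Op 4: conn=51 S1=41 S2=42 S3=42 blocked=[]
Op 5: conn=37 S1=41 S2=28 S3=42 blocked=[]
Op 6: conn=37 S1=41 S2=34 S3=42 blocked=[]
Op 7: conn=23 S1=41 S2=20 S3=42 blocked=[]
Op 8: conn=48 S1=41 S2=20 S3=42 blocked=[]
Op 9: conn=41 S1=41 S2=13 S3=42 blocked=[]
Op 10: conn=23 S1=41 S2=-5 S3=42 blocked=[2]
Op 11: conn=18 S1=41 S2=-10 S3=42 blocked=[2]
Op 12: conn=13 S1=41 S2=-15 S3=42 blocked=[2]
Op 13: conn=13 S1=41 S2=-8 S3=42 blocked=[2]

Answer: S2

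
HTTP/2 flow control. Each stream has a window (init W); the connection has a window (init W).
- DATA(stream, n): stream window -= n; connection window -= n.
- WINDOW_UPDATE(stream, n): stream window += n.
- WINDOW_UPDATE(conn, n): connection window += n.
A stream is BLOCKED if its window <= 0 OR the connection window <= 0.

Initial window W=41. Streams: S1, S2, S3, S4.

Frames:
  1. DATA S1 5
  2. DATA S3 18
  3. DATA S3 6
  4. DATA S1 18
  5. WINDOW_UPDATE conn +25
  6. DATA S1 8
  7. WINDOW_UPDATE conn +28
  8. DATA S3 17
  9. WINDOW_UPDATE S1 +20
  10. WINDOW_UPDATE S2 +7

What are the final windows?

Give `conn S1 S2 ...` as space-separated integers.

Op 1: conn=36 S1=36 S2=41 S3=41 S4=41 blocked=[]
Op 2: conn=18 S1=36 S2=41 S3=23 S4=41 blocked=[]
Op 3: conn=12 S1=36 S2=41 S3=17 S4=41 blocked=[]
Op 4: conn=-6 S1=18 S2=41 S3=17 S4=41 blocked=[1, 2, 3, 4]
Op 5: conn=19 S1=18 S2=41 S3=17 S4=41 blocked=[]
Op 6: conn=11 S1=10 S2=41 S3=17 S4=41 blocked=[]
Op 7: conn=39 S1=10 S2=41 S3=17 S4=41 blocked=[]
Op 8: conn=22 S1=10 S2=41 S3=0 S4=41 blocked=[3]
Op 9: conn=22 S1=30 S2=41 S3=0 S4=41 blocked=[3]
Op 10: conn=22 S1=30 S2=48 S3=0 S4=41 blocked=[3]

Answer: 22 30 48 0 41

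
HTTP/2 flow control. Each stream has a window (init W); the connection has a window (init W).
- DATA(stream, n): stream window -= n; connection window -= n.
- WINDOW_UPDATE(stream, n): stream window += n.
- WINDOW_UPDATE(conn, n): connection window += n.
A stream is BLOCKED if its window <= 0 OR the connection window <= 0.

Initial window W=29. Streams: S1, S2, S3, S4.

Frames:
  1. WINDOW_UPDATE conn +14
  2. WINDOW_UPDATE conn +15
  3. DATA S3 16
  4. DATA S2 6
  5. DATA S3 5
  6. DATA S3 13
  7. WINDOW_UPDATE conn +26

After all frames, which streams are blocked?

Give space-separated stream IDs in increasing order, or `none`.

Answer: S3

Derivation:
Op 1: conn=43 S1=29 S2=29 S3=29 S4=29 blocked=[]
Op 2: conn=58 S1=29 S2=29 S3=29 S4=29 blocked=[]
Op 3: conn=42 S1=29 S2=29 S3=13 S4=29 blocked=[]
Op 4: conn=36 S1=29 S2=23 S3=13 S4=29 blocked=[]
Op 5: conn=31 S1=29 S2=23 S3=8 S4=29 blocked=[]
Op 6: conn=18 S1=29 S2=23 S3=-5 S4=29 blocked=[3]
Op 7: conn=44 S1=29 S2=23 S3=-5 S4=29 blocked=[3]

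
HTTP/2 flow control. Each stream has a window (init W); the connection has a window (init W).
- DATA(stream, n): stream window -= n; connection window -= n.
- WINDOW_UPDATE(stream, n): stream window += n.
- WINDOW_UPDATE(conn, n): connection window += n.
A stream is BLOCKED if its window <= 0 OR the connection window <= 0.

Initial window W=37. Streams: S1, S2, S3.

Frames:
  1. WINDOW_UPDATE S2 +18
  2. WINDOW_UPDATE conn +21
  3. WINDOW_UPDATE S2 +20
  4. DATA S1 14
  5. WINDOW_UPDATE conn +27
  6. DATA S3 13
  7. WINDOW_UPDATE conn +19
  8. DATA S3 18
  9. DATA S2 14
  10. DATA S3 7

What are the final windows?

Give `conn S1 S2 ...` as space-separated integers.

Answer: 38 23 61 -1

Derivation:
Op 1: conn=37 S1=37 S2=55 S3=37 blocked=[]
Op 2: conn=58 S1=37 S2=55 S3=37 blocked=[]
Op 3: conn=58 S1=37 S2=75 S3=37 blocked=[]
Op 4: conn=44 S1=23 S2=75 S3=37 blocked=[]
Op 5: conn=71 S1=23 S2=75 S3=37 blocked=[]
Op 6: conn=58 S1=23 S2=75 S3=24 blocked=[]
Op 7: conn=77 S1=23 S2=75 S3=24 blocked=[]
Op 8: conn=59 S1=23 S2=75 S3=6 blocked=[]
Op 9: conn=45 S1=23 S2=61 S3=6 blocked=[]
Op 10: conn=38 S1=23 S2=61 S3=-1 blocked=[3]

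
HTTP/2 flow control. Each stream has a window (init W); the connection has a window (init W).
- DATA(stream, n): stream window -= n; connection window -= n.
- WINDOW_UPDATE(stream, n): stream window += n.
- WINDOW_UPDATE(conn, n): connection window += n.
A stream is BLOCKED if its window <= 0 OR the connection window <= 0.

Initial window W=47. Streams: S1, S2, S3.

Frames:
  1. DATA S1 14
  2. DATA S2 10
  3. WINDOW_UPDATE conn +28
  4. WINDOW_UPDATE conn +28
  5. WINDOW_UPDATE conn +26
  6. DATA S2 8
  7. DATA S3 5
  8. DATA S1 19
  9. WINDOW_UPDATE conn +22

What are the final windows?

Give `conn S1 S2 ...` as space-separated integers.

Op 1: conn=33 S1=33 S2=47 S3=47 blocked=[]
Op 2: conn=23 S1=33 S2=37 S3=47 blocked=[]
Op 3: conn=51 S1=33 S2=37 S3=47 blocked=[]
Op 4: conn=79 S1=33 S2=37 S3=47 blocked=[]
Op 5: conn=105 S1=33 S2=37 S3=47 blocked=[]
Op 6: conn=97 S1=33 S2=29 S3=47 blocked=[]
Op 7: conn=92 S1=33 S2=29 S3=42 blocked=[]
Op 8: conn=73 S1=14 S2=29 S3=42 blocked=[]
Op 9: conn=95 S1=14 S2=29 S3=42 blocked=[]

Answer: 95 14 29 42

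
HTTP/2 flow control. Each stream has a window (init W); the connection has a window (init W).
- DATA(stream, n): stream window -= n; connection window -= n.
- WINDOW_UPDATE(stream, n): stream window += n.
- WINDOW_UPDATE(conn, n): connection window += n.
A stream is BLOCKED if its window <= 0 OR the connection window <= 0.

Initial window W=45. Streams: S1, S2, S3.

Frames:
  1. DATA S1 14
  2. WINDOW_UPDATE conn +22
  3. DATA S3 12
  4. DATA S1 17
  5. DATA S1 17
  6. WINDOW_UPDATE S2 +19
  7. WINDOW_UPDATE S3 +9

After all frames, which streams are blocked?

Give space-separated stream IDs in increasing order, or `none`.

Op 1: conn=31 S1=31 S2=45 S3=45 blocked=[]
Op 2: conn=53 S1=31 S2=45 S3=45 blocked=[]
Op 3: conn=41 S1=31 S2=45 S3=33 blocked=[]
Op 4: conn=24 S1=14 S2=45 S3=33 blocked=[]
Op 5: conn=7 S1=-3 S2=45 S3=33 blocked=[1]
Op 6: conn=7 S1=-3 S2=64 S3=33 blocked=[1]
Op 7: conn=7 S1=-3 S2=64 S3=42 blocked=[1]

Answer: S1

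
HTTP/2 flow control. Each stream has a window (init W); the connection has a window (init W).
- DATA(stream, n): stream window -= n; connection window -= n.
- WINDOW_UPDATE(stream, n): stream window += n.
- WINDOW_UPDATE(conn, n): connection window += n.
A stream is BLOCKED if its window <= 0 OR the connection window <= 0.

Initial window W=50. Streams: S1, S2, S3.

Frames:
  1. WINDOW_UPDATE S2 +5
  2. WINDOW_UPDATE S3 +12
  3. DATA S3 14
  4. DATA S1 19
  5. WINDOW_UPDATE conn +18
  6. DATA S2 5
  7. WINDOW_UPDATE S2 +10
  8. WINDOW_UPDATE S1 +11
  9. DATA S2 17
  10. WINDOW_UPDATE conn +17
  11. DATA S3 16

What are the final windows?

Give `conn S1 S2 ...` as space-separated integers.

Op 1: conn=50 S1=50 S2=55 S3=50 blocked=[]
Op 2: conn=50 S1=50 S2=55 S3=62 blocked=[]
Op 3: conn=36 S1=50 S2=55 S3=48 blocked=[]
Op 4: conn=17 S1=31 S2=55 S3=48 blocked=[]
Op 5: conn=35 S1=31 S2=55 S3=48 blocked=[]
Op 6: conn=30 S1=31 S2=50 S3=48 blocked=[]
Op 7: conn=30 S1=31 S2=60 S3=48 blocked=[]
Op 8: conn=30 S1=42 S2=60 S3=48 blocked=[]
Op 9: conn=13 S1=42 S2=43 S3=48 blocked=[]
Op 10: conn=30 S1=42 S2=43 S3=48 blocked=[]
Op 11: conn=14 S1=42 S2=43 S3=32 blocked=[]

Answer: 14 42 43 32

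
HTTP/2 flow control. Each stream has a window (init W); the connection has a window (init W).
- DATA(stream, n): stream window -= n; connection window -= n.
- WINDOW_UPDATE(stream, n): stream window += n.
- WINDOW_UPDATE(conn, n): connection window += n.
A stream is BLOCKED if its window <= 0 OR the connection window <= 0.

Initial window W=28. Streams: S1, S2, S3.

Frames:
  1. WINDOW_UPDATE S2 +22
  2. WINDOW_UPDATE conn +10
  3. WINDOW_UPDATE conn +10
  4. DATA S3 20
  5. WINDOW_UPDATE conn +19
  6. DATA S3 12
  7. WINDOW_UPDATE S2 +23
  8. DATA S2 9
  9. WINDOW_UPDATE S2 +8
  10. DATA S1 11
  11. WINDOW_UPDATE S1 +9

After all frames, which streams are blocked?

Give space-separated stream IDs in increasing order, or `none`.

Op 1: conn=28 S1=28 S2=50 S3=28 blocked=[]
Op 2: conn=38 S1=28 S2=50 S3=28 blocked=[]
Op 3: conn=48 S1=28 S2=50 S3=28 blocked=[]
Op 4: conn=28 S1=28 S2=50 S3=8 blocked=[]
Op 5: conn=47 S1=28 S2=50 S3=8 blocked=[]
Op 6: conn=35 S1=28 S2=50 S3=-4 blocked=[3]
Op 7: conn=35 S1=28 S2=73 S3=-4 blocked=[3]
Op 8: conn=26 S1=28 S2=64 S3=-4 blocked=[3]
Op 9: conn=26 S1=28 S2=72 S3=-4 blocked=[3]
Op 10: conn=15 S1=17 S2=72 S3=-4 blocked=[3]
Op 11: conn=15 S1=26 S2=72 S3=-4 blocked=[3]

Answer: S3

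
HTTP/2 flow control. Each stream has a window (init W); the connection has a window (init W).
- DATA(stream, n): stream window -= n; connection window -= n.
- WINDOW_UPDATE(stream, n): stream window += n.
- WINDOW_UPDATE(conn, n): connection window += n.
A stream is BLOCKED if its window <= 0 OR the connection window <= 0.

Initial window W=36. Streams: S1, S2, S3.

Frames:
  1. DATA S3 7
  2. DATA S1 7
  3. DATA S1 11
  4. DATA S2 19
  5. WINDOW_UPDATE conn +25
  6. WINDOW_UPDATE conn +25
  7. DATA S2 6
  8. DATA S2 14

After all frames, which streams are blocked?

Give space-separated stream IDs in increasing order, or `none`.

Op 1: conn=29 S1=36 S2=36 S3=29 blocked=[]
Op 2: conn=22 S1=29 S2=36 S3=29 blocked=[]
Op 3: conn=11 S1=18 S2=36 S3=29 blocked=[]
Op 4: conn=-8 S1=18 S2=17 S3=29 blocked=[1, 2, 3]
Op 5: conn=17 S1=18 S2=17 S3=29 blocked=[]
Op 6: conn=42 S1=18 S2=17 S3=29 blocked=[]
Op 7: conn=36 S1=18 S2=11 S3=29 blocked=[]
Op 8: conn=22 S1=18 S2=-3 S3=29 blocked=[2]

Answer: S2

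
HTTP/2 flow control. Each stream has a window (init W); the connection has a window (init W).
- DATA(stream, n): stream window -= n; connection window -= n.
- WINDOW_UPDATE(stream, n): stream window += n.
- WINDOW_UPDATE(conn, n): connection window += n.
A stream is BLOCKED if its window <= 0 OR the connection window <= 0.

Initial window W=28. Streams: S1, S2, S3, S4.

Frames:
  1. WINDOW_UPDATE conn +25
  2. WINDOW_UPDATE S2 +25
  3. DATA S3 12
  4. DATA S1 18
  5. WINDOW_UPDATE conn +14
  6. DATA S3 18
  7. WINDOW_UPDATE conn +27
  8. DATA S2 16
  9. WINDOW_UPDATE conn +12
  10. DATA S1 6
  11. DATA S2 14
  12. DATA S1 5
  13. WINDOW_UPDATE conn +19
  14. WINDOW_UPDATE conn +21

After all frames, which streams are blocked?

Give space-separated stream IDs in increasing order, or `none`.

Answer: S1 S3

Derivation:
Op 1: conn=53 S1=28 S2=28 S3=28 S4=28 blocked=[]
Op 2: conn=53 S1=28 S2=53 S3=28 S4=28 blocked=[]
Op 3: conn=41 S1=28 S2=53 S3=16 S4=28 blocked=[]
Op 4: conn=23 S1=10 S2=53 S3=16 S4=28 blocked=[]
Op 5: conn=37 S1=10 S2=53 S3=16 S4=28 blocked=[]
Op 6: conn=19 S1=10 S2=53 S3=-2 S4=28 blocked=[3]
Op 7: conn=46 S1=10 S2=53 S3=-2 S4=28 blocked=[3]
Op 8: conn=30 S1=10 S2=37 S3=-2 S4=28 blocked=[3]
Op 9: conn=42 S1=10 S2=37 S3=-2 S4=28 blocked=[3]
Op 10: conn=36 S1=4 S2=37 S3=-2 S4=28 blocked=[3]
Op 11: conn=22 S1=4 S2=23 S3=-2 S4=28 blocked=[3]
Op 12: conn=17 S1=-1 S2=23 S3=-2 S4=28 blocked=[1, 3]
Op 13: conn=36 S1=-1 S2=23 S3=-2 S4=28 blocked=[1, 3]
Op 14: conn=57 S1=-1 S2=23 S3=-2 S4=28 blocked=[1, 3]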